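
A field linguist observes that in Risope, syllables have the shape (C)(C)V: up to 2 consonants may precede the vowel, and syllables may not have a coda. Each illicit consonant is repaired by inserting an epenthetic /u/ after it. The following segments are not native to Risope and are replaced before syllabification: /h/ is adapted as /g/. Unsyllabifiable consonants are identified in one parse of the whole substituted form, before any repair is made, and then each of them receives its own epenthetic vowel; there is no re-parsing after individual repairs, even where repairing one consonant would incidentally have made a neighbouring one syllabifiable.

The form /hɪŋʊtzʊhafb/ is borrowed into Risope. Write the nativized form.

gɪŋʊtzʊgafubu

Substitution: /h/ → /g/, giving /gɪŋʊtzʊgafb/.
The consonants /f/, /b/ cannot be parsed into a legal (C)(C)V syllable (no codas are permitted; onsets may contain at most 2 consonants).
Each unlicensed consonant becomes the onset of a new syllable: /f/ → /fu/, /b/ → /bu/.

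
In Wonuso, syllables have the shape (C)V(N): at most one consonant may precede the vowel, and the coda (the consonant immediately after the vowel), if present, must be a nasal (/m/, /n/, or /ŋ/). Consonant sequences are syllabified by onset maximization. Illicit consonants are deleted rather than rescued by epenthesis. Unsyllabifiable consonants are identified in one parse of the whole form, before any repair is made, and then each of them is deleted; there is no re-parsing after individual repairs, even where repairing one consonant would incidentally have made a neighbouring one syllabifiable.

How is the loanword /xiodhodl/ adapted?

xioho

The consonants /d/, /d/, /l/ cannot be parsed into a legal (C)V(N) syllable (only a nasal (/m/, /n/, or /ŋ/) is licensed in coda position; onsets are limited to one consonant).
Deleting the stranded consonants removes /d/, /d/, /l/.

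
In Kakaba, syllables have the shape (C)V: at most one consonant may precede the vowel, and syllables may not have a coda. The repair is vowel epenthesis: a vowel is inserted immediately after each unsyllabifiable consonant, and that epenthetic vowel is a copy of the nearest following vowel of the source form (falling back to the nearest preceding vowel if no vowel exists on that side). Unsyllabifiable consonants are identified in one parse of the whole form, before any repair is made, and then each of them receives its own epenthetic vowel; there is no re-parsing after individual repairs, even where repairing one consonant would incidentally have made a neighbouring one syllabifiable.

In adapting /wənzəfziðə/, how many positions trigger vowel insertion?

2

The unsyllabifiable consonants are /n/, /f/; each receives one epenthetic vowel.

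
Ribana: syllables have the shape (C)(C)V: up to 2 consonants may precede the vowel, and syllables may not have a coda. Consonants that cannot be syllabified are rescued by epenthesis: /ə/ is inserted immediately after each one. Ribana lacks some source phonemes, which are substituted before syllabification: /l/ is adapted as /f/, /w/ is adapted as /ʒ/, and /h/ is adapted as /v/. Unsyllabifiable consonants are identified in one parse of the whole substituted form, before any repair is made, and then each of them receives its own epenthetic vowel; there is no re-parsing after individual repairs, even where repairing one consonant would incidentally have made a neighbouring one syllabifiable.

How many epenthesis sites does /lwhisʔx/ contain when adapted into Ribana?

4

After substitution the input is /fʒvisʔx/.
The unsyllabifiable consonants are /f/, /s/, /ʔ/, /x/; each receives one epenthetic vowel.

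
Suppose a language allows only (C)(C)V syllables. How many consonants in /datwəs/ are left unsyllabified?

1

Under (C)(C)V, the unsyllabifiable consonants are /s/ (no codas are permitted; onsets may contain at most 2 consonants).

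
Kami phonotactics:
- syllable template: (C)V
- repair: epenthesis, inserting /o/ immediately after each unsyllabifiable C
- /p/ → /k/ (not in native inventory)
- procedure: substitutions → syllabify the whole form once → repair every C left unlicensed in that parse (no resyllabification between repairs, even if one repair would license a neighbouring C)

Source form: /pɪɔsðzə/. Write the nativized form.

Substitution: /p/ → /k/, giving /kɪɔsðzə/.
Syllabifying with onset maximization leaves /s/, /ð/ stranded (no codas are permitted; onsets are limited to one consonant).
Each unlicensed consonant becomes the onset of a new syllable: /s/ → /so/, /ð/ → /ðo/.

kɪɔsoðozə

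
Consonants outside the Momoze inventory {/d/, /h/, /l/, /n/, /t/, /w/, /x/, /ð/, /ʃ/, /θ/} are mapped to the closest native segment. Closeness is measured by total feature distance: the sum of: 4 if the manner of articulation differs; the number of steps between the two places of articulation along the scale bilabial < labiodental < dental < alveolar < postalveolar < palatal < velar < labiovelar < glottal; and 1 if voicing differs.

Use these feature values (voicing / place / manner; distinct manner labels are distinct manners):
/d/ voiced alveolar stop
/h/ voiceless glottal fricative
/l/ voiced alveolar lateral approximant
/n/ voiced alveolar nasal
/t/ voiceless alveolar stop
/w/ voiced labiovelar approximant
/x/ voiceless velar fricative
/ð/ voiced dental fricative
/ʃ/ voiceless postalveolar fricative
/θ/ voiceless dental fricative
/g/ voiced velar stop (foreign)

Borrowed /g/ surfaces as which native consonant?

/d/ is closest: same manner (stop), place distance 3 (velar→alveolar), same voicing; total 3. Next closest is /t/ at distance 4.

d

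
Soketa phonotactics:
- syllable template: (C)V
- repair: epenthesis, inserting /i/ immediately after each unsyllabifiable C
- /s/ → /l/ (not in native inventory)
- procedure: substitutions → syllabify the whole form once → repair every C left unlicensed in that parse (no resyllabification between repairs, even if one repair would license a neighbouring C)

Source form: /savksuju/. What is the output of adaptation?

lavikiluju

Substitution: /s/ → /l/, giving /lavkluju/.
Syllabifying with onset maximization leaves /v/, /k/ stranded (no codas are permitted; onsets are limited to one consonant).
Inserting the epenthetic vowel yields /v/ → /vi/, /k/ → /ki/.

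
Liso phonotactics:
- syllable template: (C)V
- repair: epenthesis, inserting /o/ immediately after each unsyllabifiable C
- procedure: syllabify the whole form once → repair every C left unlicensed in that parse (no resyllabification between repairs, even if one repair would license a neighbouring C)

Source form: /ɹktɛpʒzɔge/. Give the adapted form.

ɹokotɛpoʒozɔge

The consonants /ɹ/, /k/, /p/, /ʒ/ cannot be parsed into a legal (C)V syllable (no codas are permitted; onsets are limited to one consonant).
Each unlicensed consonant becomes the onset of a new syllable: /ɹ/ → /ɹo/, /k/ → /ko/, /p/ → /po/, /ʒ/ → /ʒo/.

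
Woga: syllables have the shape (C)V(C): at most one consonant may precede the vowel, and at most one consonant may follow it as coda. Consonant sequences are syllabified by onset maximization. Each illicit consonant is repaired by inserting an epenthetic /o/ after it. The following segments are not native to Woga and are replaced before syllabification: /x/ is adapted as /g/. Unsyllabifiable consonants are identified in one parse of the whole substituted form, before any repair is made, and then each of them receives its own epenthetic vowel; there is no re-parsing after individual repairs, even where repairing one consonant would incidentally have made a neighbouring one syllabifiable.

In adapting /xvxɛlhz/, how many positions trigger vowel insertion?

4

After substitution the input is /gvgɛlhz/.
The unsyllabifiable consonants are /g/, /v/, /h/, /z/; each receives one epenthetic vowel.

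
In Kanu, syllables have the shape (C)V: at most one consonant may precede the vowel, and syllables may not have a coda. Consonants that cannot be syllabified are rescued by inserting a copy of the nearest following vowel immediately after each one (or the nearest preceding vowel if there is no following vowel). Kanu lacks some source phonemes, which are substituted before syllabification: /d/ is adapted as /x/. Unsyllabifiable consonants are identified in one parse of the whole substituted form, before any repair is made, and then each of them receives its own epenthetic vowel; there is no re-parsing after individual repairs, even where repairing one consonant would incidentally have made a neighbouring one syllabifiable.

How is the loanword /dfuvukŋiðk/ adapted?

Substitution: /d/ → /x/, giving /xfuvukŋiðk/.
Under (C)V, the unsyllabifiable consonants are /x/, /k/, /ð/, /k/ (no codas are permitted; onsets are limited to one consonant).
Inserting the epenthetic vowel yields /x/ → /xu/, /k/ → /ki/, /ð/ → /ði/, /k/ → /ki/.

xufuvukiŋiðiki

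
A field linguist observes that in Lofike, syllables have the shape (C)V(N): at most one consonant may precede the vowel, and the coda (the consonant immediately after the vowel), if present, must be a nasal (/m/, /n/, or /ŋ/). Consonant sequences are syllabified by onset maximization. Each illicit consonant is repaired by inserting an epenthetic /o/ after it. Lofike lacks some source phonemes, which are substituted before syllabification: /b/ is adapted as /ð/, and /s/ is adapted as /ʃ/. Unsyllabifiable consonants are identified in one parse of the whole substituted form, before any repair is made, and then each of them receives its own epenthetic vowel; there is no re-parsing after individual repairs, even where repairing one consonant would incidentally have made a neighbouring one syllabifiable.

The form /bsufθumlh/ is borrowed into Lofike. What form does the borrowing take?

Substitution: /b/ → /ð/, /s/ → /ʃ/, giving /ðʃufθumlh/.
Syllabifying with onset maximization leaves /ð/, /f/, /l/, /h/ stranded (only a nasal (/m/, /n/, or /ŋ/) is licensed in coda position; onsets are limited to one consonant).
Inserting the epenthetic vowel yields /ð/ → /ðo/, /f/ → /fo/, /l/ → /lo/, /h/ → /ho/.

ðoʃufoθumloho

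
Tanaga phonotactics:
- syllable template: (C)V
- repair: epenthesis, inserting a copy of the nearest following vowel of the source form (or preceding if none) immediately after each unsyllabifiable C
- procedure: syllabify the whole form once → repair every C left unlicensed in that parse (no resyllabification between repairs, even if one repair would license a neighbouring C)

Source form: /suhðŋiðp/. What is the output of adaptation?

Syllabifying with onset maximization leaves /h/, /ð/, /ð/, /p/ stranded (no codas are permitted; onsets are limited to one consonant).
Inserting the epenthetic vowel yields /h/ → /hi/, /ð/ → /ði/, /ð/ → /ði/, /p/ → /pi/.

suhiðiŋiðipi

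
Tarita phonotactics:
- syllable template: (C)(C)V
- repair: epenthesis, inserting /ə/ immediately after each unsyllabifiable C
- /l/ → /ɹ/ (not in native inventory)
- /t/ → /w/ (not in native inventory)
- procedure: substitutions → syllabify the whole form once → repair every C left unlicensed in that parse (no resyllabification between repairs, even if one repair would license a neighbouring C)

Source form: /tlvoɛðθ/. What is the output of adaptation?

Substitution: /t/ → /w/, /l/ → /ɹ/, giving /wɹvoɛðθ/.
Syllabifying with onset maximization leaves /w/, /ð/, /θ/ stranded (no codas are permitted; onsets may contain at most 2 consonants).
Inserting the epenthetic vowel yields /w/ → /wə/, /ð/ → /ðə/, /θ/ → /θə/.

wəɹvoɛðəθə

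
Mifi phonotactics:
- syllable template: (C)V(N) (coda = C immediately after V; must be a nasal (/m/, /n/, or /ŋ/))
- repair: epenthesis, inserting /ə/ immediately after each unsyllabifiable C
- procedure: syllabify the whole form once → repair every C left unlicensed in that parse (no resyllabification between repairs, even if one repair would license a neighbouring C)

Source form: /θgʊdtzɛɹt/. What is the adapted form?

θəgʊdətəzɛɹətə

Syllabifying with onset maximization leaves /θ/, /d/, /t/, /ɹ/, /t/ stranded (only a nasal (/m/, /n/, or /ŋ/) is licensed in coda position; onsets are limited to one consonant).
Inserting the epenthetic vowel yields /θ/ → /θə/, /d/ → /də/, /t/ → /tə/, /ɹ/ → /ɹə/, /t/ → /tə/.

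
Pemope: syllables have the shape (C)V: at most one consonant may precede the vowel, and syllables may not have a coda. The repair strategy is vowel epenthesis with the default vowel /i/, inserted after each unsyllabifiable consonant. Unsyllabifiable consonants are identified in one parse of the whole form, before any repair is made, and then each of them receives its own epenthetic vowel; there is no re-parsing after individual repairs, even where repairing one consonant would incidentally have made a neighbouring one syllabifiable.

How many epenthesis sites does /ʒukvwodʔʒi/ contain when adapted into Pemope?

4

The unsyllabifiable consonants are /k/, /v/, /d/, /ʔ/; each receives one epenthetic vowel.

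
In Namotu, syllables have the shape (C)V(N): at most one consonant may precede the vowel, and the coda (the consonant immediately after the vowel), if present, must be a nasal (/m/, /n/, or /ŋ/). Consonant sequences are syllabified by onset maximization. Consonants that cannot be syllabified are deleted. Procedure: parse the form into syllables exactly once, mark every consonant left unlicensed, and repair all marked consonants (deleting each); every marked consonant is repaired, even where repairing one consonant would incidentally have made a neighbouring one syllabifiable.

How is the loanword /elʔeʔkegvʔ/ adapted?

The consonants /l/, /ʔ/, /g/, /v/, /ʔ/ cannot be parsed into a legal (C)V(N) syllable (only a nasal (/m/, /n/, or /ŋ/) is licensed in coda position; onsets are limited to one consonant).
Deleting the stranded consonants removes /l/, /ʔ/, /g/, /v/, /ʔ/.

eʔeke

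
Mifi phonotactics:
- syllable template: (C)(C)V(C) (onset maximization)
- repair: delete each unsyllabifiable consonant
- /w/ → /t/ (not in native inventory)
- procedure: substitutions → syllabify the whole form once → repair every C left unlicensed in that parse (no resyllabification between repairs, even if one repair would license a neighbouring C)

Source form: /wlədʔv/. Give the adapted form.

tləd

Substitution: /w/ → /t/, giving /tlədʔv/.
Syllabifying with onset maximization leaves /ʔ/, /v/ stranded (at most one coda consonant is licensed; onsets may contain at most 2 consonants).
Each unlicensed consonant is deleted: /ʔ/, /v/.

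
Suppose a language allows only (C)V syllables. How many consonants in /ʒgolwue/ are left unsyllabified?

2

Syllabifying with onset maximization leaves /ʒ/, /l/ stranded (no codas are permitted; onsets are limited to one consonant).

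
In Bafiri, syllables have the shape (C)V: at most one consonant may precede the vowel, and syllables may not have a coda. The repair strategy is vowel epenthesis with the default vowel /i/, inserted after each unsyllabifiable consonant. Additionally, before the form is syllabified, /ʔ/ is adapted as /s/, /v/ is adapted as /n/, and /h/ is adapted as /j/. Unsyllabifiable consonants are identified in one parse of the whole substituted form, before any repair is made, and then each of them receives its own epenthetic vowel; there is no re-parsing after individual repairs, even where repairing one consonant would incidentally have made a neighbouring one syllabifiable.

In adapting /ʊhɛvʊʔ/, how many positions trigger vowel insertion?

After substitution the input is /ʊjɛnʊs/.
The unsyllabifiable consonants are /s/; each receives one epenthetic vowel.

1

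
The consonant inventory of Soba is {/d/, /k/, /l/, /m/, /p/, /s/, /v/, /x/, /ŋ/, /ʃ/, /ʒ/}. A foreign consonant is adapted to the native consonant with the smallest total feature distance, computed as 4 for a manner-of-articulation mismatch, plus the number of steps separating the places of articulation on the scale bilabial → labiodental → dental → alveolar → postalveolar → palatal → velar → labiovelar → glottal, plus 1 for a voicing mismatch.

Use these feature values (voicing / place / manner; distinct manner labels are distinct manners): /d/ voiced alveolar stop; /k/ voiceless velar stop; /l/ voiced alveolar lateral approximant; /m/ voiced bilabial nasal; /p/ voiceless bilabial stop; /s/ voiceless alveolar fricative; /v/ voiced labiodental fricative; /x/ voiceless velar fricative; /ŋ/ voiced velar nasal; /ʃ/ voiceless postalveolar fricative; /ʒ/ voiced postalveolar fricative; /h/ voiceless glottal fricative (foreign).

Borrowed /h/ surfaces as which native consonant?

x

/x/ is closest: same manner (fricative), place distance 2 (glottal→velar), same voicing; total 2. Next closest is /ʃ/ at distance 4.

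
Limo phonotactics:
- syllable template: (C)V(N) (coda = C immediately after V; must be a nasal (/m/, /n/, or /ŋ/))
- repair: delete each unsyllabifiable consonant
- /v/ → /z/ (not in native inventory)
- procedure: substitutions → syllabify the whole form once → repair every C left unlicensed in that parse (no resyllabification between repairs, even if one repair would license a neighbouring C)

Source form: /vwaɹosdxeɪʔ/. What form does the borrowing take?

waɹoxeɪ

Substitution: /v/ → /z/, giving /zwaɹosdxeɪʔ/.
The consonants /z/, /s/, /d/, /ʔ/ cannot be parsed into a legal (C)V(N) syllable (only a nasal (/m/, /n/, or /ŋ/) is licensed in coda position; onsets are limited to one consonant).
Deletion applies to /z/, /s/, /d/, /ʔ/.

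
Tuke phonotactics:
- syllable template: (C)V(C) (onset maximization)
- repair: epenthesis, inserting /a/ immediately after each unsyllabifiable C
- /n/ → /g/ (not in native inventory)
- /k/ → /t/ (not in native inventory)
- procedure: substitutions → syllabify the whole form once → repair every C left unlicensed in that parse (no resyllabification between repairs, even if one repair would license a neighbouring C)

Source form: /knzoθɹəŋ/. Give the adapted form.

Substitution: /k/ → /t/, /n/ → /g/, giving /tgzoθɹəŋ/.
The consonants /t/, /g/ cannot be parsed into a legal (C)V(C) syllable (at most one coda consonant is licensed; onsets are limited to one consonant).
Epenthesis after each stranded consonant: /t/ → /ta/, /g/ → /ga/.

tagazoθɹəŋ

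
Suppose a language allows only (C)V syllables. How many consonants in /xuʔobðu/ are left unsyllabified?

1

The consonants /b/ cannot be parsed into a legal (C)V syllable (no codas are permitted; onsets are limited to one consonant).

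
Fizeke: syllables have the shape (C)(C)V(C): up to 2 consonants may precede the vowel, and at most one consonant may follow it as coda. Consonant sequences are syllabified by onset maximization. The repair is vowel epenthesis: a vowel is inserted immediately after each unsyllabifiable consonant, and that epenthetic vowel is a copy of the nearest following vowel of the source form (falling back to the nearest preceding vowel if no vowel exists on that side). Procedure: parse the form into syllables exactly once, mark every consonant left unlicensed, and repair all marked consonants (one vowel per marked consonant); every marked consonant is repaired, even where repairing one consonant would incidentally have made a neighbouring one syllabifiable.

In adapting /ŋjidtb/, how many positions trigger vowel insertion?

2

The unsyllabifiable consonants are /t/, /b/; each receives one epenthetic vowel.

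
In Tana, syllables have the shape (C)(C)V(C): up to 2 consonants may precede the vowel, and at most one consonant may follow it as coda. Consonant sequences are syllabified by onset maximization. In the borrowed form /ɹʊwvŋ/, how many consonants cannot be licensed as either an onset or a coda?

2

The consonants /v/, /ŋ/ cannot be parsed into a legal (C)(C)V(C) syllable (at most one coda consonant is licensed; onsets may contain at most 2 consonants).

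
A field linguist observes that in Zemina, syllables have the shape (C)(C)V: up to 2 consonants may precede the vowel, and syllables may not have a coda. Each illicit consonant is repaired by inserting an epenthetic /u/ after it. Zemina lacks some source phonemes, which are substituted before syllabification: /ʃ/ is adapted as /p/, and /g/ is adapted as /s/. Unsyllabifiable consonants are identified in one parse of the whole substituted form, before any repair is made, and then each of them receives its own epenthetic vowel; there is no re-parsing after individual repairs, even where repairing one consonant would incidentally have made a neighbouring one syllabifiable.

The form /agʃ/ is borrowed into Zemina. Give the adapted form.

Substitution: /g/ → /s/, /ʃ/ → /p/, giving /asp/.
Under (C)(C)V, the unsyllabifiable consonants are /s/, /p/ (no codas are permitted; onsets may contain at most 2 consonants).
Each unlicensed consonant becomes the onset of a new syllable: /s/ → /su/, /p/ → /pu/.

asupu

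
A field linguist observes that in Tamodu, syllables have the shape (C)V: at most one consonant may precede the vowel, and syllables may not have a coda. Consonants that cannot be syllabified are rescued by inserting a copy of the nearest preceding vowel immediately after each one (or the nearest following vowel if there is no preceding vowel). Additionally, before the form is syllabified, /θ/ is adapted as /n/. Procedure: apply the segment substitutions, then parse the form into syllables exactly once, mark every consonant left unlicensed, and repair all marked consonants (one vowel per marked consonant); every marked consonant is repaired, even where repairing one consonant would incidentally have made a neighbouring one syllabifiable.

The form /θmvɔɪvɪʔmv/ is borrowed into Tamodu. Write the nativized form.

Substitution: /θ/ → /n/, giving /nmvɔɪvɪʔmv/.
The consonants /n/, /m/, /ʔ/, /m/, /v/ cannot be parsed into a legal (C)V syllable (no codas are permitted; onsets are limited to one consonant).
Each unlicensed consonant becomes the onset of a new syllable: /n/ → /nɔ/, /m/ → /mɔ/, /ʔ/ → /ʔɪ/, /m/ → /mɪ/, /v/ → /vɪ/.

nɔmɔvɔɪvɪʔɪmɪvɪ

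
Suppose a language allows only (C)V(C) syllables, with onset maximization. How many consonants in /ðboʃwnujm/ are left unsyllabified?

The consonants /ð/, /w/, /m/ cannot be parsed into a legal (C)V(C) syllable (at most one coda consonant is licensed; onsets are limited to one consonant).

3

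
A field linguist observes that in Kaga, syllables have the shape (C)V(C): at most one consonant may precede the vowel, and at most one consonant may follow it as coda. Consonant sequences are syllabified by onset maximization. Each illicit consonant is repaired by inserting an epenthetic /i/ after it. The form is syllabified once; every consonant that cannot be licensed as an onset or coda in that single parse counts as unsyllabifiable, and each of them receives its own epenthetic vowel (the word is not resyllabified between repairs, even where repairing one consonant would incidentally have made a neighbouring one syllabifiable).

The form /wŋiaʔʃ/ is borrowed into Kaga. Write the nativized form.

The consonants /w/, /ʃ/ cannot be parsed into a legal (C)V(C) syllable (at most one coda consonant is licensed; onsets are limited to one consonant).
Each unlicensed consonant becomes the onset of a new syllable: /w/ → /wi/, /ʃ/ → /ʃi/.

wiŋiaʔʃi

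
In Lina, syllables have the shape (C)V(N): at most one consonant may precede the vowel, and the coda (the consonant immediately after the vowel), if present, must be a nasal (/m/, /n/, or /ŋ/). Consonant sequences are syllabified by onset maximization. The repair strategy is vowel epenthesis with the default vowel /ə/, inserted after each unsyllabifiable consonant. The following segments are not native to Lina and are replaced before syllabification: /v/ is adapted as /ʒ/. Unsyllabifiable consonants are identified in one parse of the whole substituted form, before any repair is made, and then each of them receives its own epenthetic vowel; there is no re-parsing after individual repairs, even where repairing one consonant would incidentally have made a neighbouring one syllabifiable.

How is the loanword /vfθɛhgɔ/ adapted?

ʒəfəθɛhəgɔ

Substitution: /v/ → /ʒ/, giving /ʒfθɛhgɔ/.
Syllabifying with onset maximization leaves /ʒ/, /f/, /h/ stranded (only a nasal (/m/, /n/, or /ŋ/) is licensed in coda position; onsets are limited to one consonant).
Each unlicensed consonant becomes the onset of a new syllable: /ʒ/ → /ʒə/, /f/ → /fə/, /h/ → /hə/.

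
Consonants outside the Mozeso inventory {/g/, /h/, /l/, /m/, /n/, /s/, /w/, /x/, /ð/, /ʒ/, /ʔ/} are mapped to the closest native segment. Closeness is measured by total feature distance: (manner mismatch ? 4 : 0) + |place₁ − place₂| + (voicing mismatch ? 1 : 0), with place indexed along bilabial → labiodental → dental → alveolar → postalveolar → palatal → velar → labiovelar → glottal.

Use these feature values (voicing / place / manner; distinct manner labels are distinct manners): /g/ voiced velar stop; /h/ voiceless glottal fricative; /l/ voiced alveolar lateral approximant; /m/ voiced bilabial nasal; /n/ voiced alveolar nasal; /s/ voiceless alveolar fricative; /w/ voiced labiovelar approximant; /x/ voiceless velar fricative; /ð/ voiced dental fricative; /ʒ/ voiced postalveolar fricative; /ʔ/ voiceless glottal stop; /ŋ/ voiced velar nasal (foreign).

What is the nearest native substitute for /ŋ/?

n

/n/ is closest: same manner (nasal), place distance 3 (velar→alveolar), same voicing; total 3. Next closest is /g/ at distance 4.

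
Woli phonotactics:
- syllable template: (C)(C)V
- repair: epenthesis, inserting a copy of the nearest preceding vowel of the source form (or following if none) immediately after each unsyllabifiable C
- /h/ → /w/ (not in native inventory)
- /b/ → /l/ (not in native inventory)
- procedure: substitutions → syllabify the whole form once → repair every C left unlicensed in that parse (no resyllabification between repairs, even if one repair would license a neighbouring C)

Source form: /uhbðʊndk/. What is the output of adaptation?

uwulðʊnʊdʊkʊ

Substitution: /h/ → /w/, /b/ → /l/, giving /uwlðʊndk/.
Under (C)(C)V, the unsyllabifiable consonants are /w/, /n/, /d/, /k/ (no codas are permitted; onsets may contain at most 2 consonants).
Each unlicensed consonant becomes the onset of a new syllable: /w/ → /wu/, /n/ → /nʊ/, /d/ → /dʊ/, /k/ → /kʊ/.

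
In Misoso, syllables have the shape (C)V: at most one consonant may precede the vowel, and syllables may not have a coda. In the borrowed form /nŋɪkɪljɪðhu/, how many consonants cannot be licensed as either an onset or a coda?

Syllabifying with onset maximization leaves /n/, /l/, /ð/ stranded (no codas are permitted; onsets are limited to one consonant).

3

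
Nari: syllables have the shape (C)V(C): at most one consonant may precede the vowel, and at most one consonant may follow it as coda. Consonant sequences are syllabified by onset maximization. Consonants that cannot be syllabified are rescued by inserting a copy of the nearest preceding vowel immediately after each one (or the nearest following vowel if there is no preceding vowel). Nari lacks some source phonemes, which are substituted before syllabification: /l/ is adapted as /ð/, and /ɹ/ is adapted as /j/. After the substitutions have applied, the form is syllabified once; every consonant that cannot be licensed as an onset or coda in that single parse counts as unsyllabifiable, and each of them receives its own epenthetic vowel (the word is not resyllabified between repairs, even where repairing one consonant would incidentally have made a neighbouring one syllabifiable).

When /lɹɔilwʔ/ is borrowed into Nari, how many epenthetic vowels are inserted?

After substitution the input is /ðjɔiðwʔ/.
The unsyllabifiable consonants are /ð/, /w/, /ʔ/; each receives one epenthetic vowel.

3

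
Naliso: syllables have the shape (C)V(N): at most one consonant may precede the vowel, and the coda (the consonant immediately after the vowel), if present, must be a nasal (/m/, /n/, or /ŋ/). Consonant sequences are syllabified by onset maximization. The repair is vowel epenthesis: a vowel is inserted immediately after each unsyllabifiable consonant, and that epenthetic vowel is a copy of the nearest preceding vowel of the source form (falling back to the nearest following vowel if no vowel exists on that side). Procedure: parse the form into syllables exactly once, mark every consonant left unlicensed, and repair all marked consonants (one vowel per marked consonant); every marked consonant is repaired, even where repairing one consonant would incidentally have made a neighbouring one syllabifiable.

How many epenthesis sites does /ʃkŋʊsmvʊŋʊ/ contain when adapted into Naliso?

The unsyllabifiable consonants are /ʃ/, /k/, /s/, /m/; each receives one epenthetic vowel.

4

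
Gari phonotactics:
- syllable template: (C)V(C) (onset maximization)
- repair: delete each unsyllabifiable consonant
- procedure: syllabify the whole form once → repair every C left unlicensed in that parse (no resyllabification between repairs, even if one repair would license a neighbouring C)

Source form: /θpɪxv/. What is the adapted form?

pɪx

Under (C)V(C), the unsyllabifiable consonants are /θ/, /v/ (at most one coda consonant is licensed; onsets are limited to one consonant).
Deleting the stranded consonants removes /θ/, /v/.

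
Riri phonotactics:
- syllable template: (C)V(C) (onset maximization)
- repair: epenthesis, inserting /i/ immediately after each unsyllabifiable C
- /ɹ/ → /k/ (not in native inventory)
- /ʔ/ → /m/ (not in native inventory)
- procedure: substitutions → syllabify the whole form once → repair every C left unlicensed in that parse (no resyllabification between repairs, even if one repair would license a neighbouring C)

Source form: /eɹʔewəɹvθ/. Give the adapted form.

ekmewəkviθi

Substitution: /ɹ/ → /k/, /ʔ/ → /m/, giving /ekmewəkvθ/.
Under (C)V(C), the unsyllabifiable consonants are /v/, /θ/ (at most one coda consonant is licensed; onsets are limited to one consonant).
Epenthesis after each stranded consonant: /v/ → /vi/, /θ/ → /θi/.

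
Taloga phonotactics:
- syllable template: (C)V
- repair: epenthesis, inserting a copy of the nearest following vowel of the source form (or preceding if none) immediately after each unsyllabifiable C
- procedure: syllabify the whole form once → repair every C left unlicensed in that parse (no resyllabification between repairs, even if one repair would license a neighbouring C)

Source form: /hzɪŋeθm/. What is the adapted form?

Under (C)V, the unsyllabifiable consonants are /h/, /θ/, /m/ (no codas are permitted; onsets are limited to one consonant).
Each unlicensed consonant becomes the onset of a new syllable: /h/ → /hɪ/, /θ/ → /θe/, /m/ → /me/.

hɪzɪŋeθeme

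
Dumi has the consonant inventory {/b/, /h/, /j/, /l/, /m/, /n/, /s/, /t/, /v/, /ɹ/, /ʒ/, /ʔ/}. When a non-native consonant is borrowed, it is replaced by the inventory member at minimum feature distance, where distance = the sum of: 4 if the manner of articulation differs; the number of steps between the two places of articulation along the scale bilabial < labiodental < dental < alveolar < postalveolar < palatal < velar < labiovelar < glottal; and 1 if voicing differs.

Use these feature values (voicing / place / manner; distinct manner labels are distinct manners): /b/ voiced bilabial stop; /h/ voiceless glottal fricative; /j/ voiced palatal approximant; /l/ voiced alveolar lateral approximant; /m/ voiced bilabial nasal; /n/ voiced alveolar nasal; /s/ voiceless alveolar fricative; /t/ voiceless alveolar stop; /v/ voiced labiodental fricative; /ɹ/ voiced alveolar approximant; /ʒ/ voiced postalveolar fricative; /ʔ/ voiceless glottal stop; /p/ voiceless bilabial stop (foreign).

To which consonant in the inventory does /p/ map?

/b/ is closest: same manner (stop), place distance 0 (bilabial→bilabial), voicing differs (+1); total 1. Next closest is /t/ at distance 3.

b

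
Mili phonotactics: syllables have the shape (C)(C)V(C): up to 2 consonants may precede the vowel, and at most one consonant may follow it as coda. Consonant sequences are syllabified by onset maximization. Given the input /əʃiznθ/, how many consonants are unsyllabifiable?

2

Syllabifying with onset maximization leaves /n/, /θ/ stranded (at most one coda consonant is licensed; onsets may contain at most 2 consonants).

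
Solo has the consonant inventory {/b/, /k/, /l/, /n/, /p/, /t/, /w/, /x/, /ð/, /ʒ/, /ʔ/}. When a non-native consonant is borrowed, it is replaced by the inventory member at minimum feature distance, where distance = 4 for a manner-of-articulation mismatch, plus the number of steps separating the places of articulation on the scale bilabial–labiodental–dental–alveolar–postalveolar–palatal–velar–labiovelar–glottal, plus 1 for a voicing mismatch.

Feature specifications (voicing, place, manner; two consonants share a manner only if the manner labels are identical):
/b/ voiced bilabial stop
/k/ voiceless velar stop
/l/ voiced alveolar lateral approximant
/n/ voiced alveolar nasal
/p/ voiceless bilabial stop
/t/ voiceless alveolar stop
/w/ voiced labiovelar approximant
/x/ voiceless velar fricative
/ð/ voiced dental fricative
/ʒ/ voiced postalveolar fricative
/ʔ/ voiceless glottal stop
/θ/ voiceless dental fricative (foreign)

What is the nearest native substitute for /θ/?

/ð/ is closest: same manner (fricative), place distance 0 (dental→dental), voicing differs (+1); total 1. Next closest is /ʒ/ at distance 3.

ð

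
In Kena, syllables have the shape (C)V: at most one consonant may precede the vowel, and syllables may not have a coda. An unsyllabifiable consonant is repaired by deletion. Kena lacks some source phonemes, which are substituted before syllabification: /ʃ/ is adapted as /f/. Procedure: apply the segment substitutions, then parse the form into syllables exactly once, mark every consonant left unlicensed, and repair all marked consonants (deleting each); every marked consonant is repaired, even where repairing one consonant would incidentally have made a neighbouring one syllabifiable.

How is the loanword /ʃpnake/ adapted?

nake

Substitution: /ʃ/ → /f/, giving /fpnake/.
The consonants /f/, /p/ cannot be parsed into a legal (C)V syllable (no codas are permitted; onsets are limited to one consonant).
Each unlicensed consonant is deleted: /f/, /p/.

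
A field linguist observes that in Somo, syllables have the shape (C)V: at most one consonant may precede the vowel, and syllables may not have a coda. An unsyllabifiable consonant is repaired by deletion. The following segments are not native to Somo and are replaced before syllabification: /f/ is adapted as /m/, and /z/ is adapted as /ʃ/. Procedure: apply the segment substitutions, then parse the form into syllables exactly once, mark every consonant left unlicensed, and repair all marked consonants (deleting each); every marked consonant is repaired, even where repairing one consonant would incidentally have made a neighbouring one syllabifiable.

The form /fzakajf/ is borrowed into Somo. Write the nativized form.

Substitution: /f/ → /m/, /z/ → /ʃ/, giving /mʃakajm/.
The consonants /m/, /j/, /m/ cannot be parsed into a legal (C)V syllable (no codas are permitted; onsets are limited to one consonant).
Deletion applies to /m/, /j/, /m/.

ʃaka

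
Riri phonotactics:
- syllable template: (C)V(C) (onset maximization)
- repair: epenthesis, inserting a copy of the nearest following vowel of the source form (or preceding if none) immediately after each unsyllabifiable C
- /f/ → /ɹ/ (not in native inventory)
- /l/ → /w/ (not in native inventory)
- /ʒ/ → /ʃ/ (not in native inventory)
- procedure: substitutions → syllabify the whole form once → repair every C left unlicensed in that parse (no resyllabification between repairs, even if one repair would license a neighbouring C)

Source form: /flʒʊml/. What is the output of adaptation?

ɹʊwʊʃʊmwʊ

Substitution: /f/ → /ɹ/, /l/ → /w/, /ʒ/ → /ʃ/, giving /ɹwʃʊmw/.
Under (C)V(C), the unsyllabifiable consonants are /ɹ/, /w/, /w/ (at most one coda consonant is licensed; onsets are limited to one consonant).
Each unlicensed consonant becomes the onset of a new syllable: /ɹ/ → /ɹʊ/, /w/ → /wʊ/, /w/ → /wʊ/.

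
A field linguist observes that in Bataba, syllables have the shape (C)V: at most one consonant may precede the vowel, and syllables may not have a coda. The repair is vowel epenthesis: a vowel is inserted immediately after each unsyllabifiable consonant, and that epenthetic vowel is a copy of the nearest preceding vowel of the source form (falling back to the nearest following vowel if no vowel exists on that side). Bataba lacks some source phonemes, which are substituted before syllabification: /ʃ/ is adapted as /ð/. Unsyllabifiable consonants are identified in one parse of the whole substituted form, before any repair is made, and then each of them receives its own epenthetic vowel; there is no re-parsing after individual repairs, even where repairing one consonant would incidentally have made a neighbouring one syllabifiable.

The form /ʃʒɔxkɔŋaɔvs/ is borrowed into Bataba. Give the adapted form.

Substitution: /ʃ/ → /ð/, giving /ðʒɔxkɔŋaɔvs/.
Under (C)V, the unsyllabifiable consonants are /ð/, /x/, /v/, /s/ (no codas are permitted; onsets are limited to one consonant).
Each unlicensed consonant becomes the onset of a new syllable: /ð/ → /ðɔ/, /x/ → /xɔ/, /v/ → /vɔ/, /s/ → /sɔ/.

ðɔʒɔxɔkɔŋaɔvɔsɔ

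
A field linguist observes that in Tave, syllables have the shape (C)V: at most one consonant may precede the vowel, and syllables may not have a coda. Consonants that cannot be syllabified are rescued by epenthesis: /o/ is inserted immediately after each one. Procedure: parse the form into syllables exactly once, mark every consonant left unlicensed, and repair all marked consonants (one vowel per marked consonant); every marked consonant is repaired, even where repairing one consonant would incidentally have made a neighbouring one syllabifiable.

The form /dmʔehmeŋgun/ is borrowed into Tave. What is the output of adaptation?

Under (C)V, the unsyllabifiable consonants are /d/, /m/, /h/, /ŋ/, /n/ (no codas are permitted; onsets are limited to one consonant).
Epenthesis after each stranded consonant: /d/ → /do/, /m/ → /mo/, /h/ → /ho/, /ŋ/ → /ŋo/, /n/ → /no/.

domoʔehomeŋoguno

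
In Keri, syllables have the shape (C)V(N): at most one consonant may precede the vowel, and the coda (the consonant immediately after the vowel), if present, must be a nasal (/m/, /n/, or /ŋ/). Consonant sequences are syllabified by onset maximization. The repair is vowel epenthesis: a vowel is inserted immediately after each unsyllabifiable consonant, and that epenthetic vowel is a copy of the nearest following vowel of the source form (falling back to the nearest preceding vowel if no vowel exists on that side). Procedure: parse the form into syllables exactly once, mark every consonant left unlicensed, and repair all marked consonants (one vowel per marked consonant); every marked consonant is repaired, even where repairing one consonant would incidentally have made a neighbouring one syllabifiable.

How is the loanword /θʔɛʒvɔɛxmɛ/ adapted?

The consonants /θ/, /ʒ/, /x/ cannot be parsed into a legal (C)V(N) syllable (only a nasal (/m/, /n/, or /ŋ/) is licensed in coda position; onsets are limited to one consonant).
Each unlicensed consonant becomes the onset of a new syllable: /θ/ → /θɛ/, /ʒ/ → /ʒɔ/, /x/ → /xɛ/.

θɛʔɛʒɔvɔɛxɛmɛ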